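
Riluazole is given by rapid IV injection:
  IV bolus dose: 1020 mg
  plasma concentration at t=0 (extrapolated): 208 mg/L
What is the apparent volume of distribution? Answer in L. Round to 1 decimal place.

4.9 L

Vd = Dose / C₀ = 1020 / 208 = 4.904 L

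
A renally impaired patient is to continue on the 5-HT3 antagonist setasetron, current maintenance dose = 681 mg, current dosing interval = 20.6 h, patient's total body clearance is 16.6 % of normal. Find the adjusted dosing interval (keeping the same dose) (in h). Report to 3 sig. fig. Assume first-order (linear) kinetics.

124 h

To keep the same average steady-state level, dosing rate must scale with clearance.
CL ratio = 16.6 / 100 = 0.1660
New interval (same dose) = 20.6 / 0.1660 = 124.1 h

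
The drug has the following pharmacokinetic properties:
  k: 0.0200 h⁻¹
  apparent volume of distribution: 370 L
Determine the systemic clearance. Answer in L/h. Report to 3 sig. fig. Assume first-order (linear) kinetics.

CL = k × Vd = 0.0200 × 370 = 7.400 L/h

7.40 L/h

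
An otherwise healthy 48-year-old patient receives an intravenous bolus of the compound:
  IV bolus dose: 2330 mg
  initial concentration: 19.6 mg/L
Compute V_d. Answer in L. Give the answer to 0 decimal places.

119 L

Vd = Dose / C₀ = 2330 / 19.6 = 118.9 L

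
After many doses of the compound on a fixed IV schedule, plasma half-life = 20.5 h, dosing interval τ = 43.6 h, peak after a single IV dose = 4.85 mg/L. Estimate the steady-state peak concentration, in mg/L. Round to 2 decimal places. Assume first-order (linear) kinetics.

k = ln2 / t½ = 0.693147 / 20.5 = 0.03381 h⁻¹
e^(−kτ) = e^(−0.03381 × 43.6) = 0.2290
Accumulation ratio R = 1 / (1 − e^(−kτ)) = 1 / (1 − 0.2290) = 1.297
Steady-state peak = C₀ × R = 4.85 × 1.297 = 6.290 mg/L

6.29 mg/L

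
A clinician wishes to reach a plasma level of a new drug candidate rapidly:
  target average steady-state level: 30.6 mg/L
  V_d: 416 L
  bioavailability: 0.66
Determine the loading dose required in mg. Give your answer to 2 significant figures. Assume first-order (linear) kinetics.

19000 mg

LD = Css × Vd / F = 30.6 × 416 / 0.66 = 19290 mg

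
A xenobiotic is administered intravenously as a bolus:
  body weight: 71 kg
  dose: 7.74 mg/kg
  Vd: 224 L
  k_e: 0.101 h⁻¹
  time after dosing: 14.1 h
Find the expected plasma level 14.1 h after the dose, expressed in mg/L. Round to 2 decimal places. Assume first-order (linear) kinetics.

0.59 mg/L

Total dose = 7.74 × 71 = 549.5 mg
C₀ = Dose / Vd = 549.5 / 224 = 2.453 mg/L
C = C₀ · e^(−k·t) = 2.453 × e^(−0.1010 × 14.1)
  = 2.453 × 0.2407 = 0.5904 mg/L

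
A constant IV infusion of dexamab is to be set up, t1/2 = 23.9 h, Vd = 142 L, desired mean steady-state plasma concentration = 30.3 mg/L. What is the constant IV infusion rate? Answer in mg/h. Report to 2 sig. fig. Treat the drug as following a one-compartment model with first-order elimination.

k = ln2 / t½ = 0.693147 / 23.9 = 0.02900 h⁻¹
CL = k × Vd = 0.02900 × 142 = 4.118 L/h
At steady state, infusion rate R₀ = Css × CL = 30.3 × 4.118 = 124.8 mg/h

120 mg/h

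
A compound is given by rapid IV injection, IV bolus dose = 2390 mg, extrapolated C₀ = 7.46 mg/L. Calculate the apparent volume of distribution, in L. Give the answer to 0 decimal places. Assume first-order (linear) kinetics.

320 L

Vd = Dose / C₀ = 2390 / 7.46 = 320.4 L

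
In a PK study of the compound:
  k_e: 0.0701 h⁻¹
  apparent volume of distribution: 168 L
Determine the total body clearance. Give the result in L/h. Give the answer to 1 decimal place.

CL = k × Vd = 0.0701 × 168 = 11.78 L/h

11.8 L/h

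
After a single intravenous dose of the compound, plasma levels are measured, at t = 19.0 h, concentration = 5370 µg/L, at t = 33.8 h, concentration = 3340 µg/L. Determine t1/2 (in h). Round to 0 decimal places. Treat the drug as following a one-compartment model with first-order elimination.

k = ln(C₁/C₂) / (t₂ − t₁) = ln(5370/3340) / (33.8 − 19.0)
  = 0.4749 / 14.80 = 0.03209 h⁻¹
t½ = ln2 / k = 0.693147 / 0.03209 = 21.60 h

22 h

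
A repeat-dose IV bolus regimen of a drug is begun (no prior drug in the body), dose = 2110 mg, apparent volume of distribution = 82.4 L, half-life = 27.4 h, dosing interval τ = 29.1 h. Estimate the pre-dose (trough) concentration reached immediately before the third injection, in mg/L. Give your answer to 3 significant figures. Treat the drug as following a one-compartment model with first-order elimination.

18.1 mg/L

C₀ per dose = Dose / Vd = 2110 / 82.4 = 25.61 mg/L
k = ln2 / t½ = 0.693147 / 27.4 = 0.02530 h⁻¹
Fraction remaining after one interval: r = e^(−kτ) = e^(−0.02530 × 29.1) = 0.4789
Before dose 3, 2 doses have been given (aged 1τ, 2τ).
C_trough = C₀ × (r + r²) = 25.61 × (0.4789 + 0.2293) = 18.14 mg/L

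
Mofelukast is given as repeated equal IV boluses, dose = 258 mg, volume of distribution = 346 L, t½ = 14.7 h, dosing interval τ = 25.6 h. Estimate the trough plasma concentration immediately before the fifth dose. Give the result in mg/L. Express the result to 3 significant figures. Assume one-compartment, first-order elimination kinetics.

0.316 mg/L

C₀ per dose = Dose / Vd = 258 / 346 = 0.7457 mg/L
k = ln2 / t½ = 0.693147 / 14.7 = 0.04715 h⁻¹
Fraction remaining after one interval: r = e^(−kτ) = e^(−0.04715 × 25.6) = 0.2991
Before dose 5, 4 doses have been given (aged 1τ, 2τ, 3τ, 4τ).
C_trough = C₀ × (r + r² + … + r^4) = C₀ × r(1−r^4)/(1−r)
        = 0.7457 × 0.2991 × (1 − 0.008003) / (1 − 0.2991) = 0.3157 mg/L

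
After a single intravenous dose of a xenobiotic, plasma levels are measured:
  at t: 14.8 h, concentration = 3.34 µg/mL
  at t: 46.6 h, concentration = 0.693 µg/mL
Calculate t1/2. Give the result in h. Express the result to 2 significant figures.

k = ln(C₁/C₂) / (t₂ − t₁) = ln(3.34/0.693) / (46.6 − 14.8)
  = 1.573 / 31.80 = 0.04947 h⁻¹
t½ = ln2 / k = 0.693147 / 0.04947 = 14.01 h

14 h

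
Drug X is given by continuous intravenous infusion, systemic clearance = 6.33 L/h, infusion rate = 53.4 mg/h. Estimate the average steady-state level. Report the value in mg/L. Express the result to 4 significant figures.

At steady state Css = R₀ / CL = 53.4 / 6.330 = 8.436 mg/L

8.436 mg/L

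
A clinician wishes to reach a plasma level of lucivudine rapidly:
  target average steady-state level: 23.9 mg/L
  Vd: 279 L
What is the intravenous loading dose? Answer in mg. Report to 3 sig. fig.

6670 mg

LD = Css × Vd = 23.9 × 279 = 6668 mg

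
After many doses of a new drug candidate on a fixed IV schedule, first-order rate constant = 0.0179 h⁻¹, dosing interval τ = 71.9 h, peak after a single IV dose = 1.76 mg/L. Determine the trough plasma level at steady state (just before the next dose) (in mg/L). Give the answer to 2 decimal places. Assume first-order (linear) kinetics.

0.67 mg/L

e^(−kτ) = e^(−0.01790 × 71.9) = 0.2761
Accumulation ratio R = 1 / (1 − e^(−kτ)) = 1 / (1 − 0.2761) = 1.381
Steady-state trough = C₀ × R × e^(−kτ) = 1.76 × 1.381 × 0.2761 = 0.6711 mg/L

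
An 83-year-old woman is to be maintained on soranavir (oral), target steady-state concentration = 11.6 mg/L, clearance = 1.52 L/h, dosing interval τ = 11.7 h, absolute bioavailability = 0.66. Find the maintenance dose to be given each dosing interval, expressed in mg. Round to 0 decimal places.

313 mg

At steady state, F × (Dose/τ) = Css × CL.
Dose = Css × CL × τ / F = 11.6 × 1.520 × 11.7 / 0.66 = 312.6 mg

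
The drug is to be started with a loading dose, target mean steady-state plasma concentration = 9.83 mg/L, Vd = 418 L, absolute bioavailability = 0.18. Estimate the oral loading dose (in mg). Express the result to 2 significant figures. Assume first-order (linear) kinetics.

LD = Css × Vd / F = 9.83 × 418 / 0.18 = 22830 mg

23000 mg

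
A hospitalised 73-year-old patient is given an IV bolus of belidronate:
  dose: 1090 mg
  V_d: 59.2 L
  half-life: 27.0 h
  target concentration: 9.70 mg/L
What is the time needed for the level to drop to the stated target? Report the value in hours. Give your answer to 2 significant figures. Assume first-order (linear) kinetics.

C₀ = Dose / Vd = 1090 / 59.2 = 18.41 mg/L
k = ln2 / t½ = 0.693147 / 27.0 = 0.02567 h⁻¹
t = ln(C₀ / C) / k = ln(18.41 / 9.70) / 0.02567
  = ln(1.898) / 0.02567 = 0.6408 / 0.02567 = 24.96 h

25 h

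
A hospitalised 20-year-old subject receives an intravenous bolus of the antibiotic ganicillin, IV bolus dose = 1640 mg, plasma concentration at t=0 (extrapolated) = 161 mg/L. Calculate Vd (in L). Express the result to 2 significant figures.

Vd = Dose / C₀ = 1640 / 161 = 10.19 L

10 L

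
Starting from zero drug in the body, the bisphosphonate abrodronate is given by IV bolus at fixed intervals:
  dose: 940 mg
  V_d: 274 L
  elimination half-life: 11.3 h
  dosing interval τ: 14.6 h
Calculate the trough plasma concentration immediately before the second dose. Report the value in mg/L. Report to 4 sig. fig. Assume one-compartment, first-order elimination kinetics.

C₀ per dose = Dose / Vd = 940 / 274 = 3.431 mg/L
k = ln2 / t½ = 0.693147 / 11.3 = 0.06134 h⁻¹
Fraction remaining after one interval: r = e^(−kτ) = e^(−0.06134 × 14.6) = 0.4084
Before dose 2, 1 dose has been given (aged 1τ).
C_trough = C₀ × r = 3.431 × 0.4084 = 1.401 mg/L

1.401 mg/L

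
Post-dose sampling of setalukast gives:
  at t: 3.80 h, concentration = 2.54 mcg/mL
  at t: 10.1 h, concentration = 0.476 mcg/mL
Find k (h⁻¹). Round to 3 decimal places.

k = ln(C₁/C₂) / (t₂ − t₁) = ln(2.54/0.476) / (10.1 − 3.80)
  = 1.675 / 6.300 = 0.2659 h⁻¹

0.266 h⁻¹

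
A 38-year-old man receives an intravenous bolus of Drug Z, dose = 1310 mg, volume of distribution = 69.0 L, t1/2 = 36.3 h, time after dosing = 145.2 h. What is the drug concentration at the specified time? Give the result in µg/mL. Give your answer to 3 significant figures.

C₀ = Dose / Vd = 1310 / 69.0 = 18.99 mg/L
k = ln2 / t½ = 0.693147 / 36.3 = 0.01909 h⁻¹
t / t½ = 145.2 / 36.3 = 4 half-lives
C = C₀ × (1/2)^4 = 18.99 × 0.06250 = 1.187 mg/L
(1.187 mg/L = 1.187 µg/mL)

1.19 µg/mL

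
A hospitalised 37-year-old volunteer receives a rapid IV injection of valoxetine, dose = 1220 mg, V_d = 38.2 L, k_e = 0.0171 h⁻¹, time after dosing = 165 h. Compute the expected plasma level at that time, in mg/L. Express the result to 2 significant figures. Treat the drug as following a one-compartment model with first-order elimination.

1.9 mg/L

C₀ = Dose / Vd = 1220 / 38.2 = 31.94 mg/L
C = C₀ · e^(−k·t) = 31.94 × e^(−0.01710 × 165)
  = 31.94 × 0.05952 = 1.901 mg/L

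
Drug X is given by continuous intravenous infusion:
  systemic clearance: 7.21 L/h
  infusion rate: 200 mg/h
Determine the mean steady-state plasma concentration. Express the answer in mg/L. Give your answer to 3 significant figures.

At steady state Css = R₀ / CL = 200 / 7.210 = 27.74 mg/L

27.7 mg/L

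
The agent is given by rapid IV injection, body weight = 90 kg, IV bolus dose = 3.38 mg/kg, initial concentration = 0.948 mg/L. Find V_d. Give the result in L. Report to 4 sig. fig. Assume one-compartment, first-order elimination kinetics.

320.9 L

Dose = 3.38 × 90 = 304.2 mg
Vd = Dose / C₀ = 304.2 / 0.948 = 320.9 L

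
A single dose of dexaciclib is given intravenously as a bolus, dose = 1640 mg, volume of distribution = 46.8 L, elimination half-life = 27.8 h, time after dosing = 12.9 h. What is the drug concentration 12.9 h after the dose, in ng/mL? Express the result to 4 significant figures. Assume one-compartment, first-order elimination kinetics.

C₀ = Dose / Vd = 1640 / 46.8 = 35.04 mg/L
k = ln2 / t½ = 0.693147 / 27.8 = 0.02493 h⁻¹
C = C₀ · e^(−k·t) = 35.04 × e^(−0.02493 × 12.9)
  = 35.04 × 0.7250 = 25.40 mg/L
Convert: 25.40 mg/L × 1000 = 25400 ng/mL

25400 ng/mL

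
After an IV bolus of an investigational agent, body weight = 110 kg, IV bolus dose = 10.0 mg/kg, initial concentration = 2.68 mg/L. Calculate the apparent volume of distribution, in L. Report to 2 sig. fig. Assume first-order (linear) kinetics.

Dose = 10.0 × 110 = 1100 mg
Vd = Dose / C₀ = 1100 / 2.68 = 410.4 L

410 L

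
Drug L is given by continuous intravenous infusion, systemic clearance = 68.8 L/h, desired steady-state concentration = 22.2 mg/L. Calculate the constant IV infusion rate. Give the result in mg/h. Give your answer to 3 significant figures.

At steady state, infusion rate R₀ = Css × CL = 22.2 × 68.80 = 1527 mg/h

1530 mg/h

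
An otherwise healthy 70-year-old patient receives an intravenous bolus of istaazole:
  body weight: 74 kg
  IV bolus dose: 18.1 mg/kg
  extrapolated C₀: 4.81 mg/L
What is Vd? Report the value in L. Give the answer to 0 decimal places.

Dose = 18.1 × 74 = 1339 mg
Vd = Dose / C₀ = 1339 / 4.81 = 278.4 L

278 L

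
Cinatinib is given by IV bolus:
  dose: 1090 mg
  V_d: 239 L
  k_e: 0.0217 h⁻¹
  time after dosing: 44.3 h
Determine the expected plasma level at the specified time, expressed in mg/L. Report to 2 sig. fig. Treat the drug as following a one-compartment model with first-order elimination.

1.7 mg/L

C₀ = Dose / Vd = 1090 / 239 = 4.561 mg/L
C = C₀ · e^(−k·t) = 4.561 × e^(−0.02170 × 44.3)
  = 4.561 × 0.3824 = 1.744 mg/L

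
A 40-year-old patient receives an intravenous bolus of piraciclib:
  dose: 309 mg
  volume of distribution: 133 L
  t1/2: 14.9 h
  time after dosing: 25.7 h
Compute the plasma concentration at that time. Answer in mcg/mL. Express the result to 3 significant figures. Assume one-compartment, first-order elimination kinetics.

C₀ = Dose / Vd = 309.0 / 133 = 2.323 mg/L
k = ln2 / t½ = 0.693147 / 14.9 = 0.04652 h⁻¹
C = C₀ · e^(−k·t) = 2.323 × e^(−0.04652 × 25.7)
  = 2.323 × 0.3025 = 0.7027 mg/L
(0.7027 mg/L = 0.7027 mcg/mL)

0.703 mcg/mL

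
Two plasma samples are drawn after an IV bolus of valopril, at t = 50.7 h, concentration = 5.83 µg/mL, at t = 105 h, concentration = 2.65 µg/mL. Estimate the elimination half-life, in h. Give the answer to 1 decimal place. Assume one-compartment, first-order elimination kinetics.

k = ln(C₁/C₂) / (t₂ − t₁) = ln(5.83/2.65) / (105 − 50.7)
  = 0.7885 / 54.30 = 0.01452 h⁻¹
t½ = ln2 / k = 0.693147 / 0.01452 = 47.74 h

47.7 h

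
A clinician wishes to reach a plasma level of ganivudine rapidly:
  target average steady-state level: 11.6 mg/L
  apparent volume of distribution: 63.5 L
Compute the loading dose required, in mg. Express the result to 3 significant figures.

LD = Css × Vd = 11.6 × 63.5 = 736.6 mg

737 mg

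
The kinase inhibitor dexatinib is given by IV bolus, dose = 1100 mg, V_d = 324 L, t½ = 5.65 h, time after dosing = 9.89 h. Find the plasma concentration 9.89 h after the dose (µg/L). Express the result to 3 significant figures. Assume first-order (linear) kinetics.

C₀ = Dose / Vd = 1100 / 324 = 3.395 mg/L
k = ln2 / t½ = 0.693147 / 5.65 = 0.1227 h⁻¹
C = C₀ · e^(−k·t) = 3.395 × e^(−0.1227 × 9.89)
  = 3.395 × 0.2972 = 1.009 mg/L
Convert: 1.009 mg/L × 1000 = 1009 µg/L

1010 µg/L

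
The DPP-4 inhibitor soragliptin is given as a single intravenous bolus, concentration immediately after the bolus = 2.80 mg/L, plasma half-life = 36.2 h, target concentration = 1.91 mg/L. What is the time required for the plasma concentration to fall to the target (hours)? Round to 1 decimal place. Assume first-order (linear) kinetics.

k = ln2 / t½ = 0.693147 / 36.2 = 0.01915 h⁻¹
t = ln(C₀ / C) / k = ln(2.800 / 1.91) / 0.01915
  = ln(1.466) / 0.01915 = 0.3825 / 0.01915 = 19.97 h

20.0 h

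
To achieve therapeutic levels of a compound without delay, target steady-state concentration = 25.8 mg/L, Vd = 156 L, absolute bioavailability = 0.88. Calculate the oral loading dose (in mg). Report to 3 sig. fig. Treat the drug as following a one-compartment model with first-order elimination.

LD = Css × Vd / F = 25.8 × 156 / 0.88 = 4574 mg

4570 mg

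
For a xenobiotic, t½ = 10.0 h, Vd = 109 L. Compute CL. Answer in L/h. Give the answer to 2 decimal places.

k = ln2 / t½ = 0.693147 / 10.0 = 0.06931 h⁻¹
CL = k × Vd = 0.06931 × 109 = 7.555 L/h

7.56 L/h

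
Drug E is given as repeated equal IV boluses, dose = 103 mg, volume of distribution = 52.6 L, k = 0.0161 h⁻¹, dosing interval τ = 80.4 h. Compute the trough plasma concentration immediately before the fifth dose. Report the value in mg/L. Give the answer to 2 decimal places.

0.74 mg/L

C₀ per dose = Dose / Vd = 103 / 52.6 = 1.958 mg/L
Fraction remaining after one interval: r = e^(−kτ) = e^(−0.01610 × 80.4) = 0.2741
Before dose 5, 4 doses have been given (aged 1τ, 2τ, 3τ, 4τ).
C_trough = C₀ × (r + r² + … + r^4) = C₀ × r(1−r^4)/(1−r)
        = 1.958 × 0.2741 × (1 − 0.005645) / (1 − 0.2741) = 0.7352 mg/L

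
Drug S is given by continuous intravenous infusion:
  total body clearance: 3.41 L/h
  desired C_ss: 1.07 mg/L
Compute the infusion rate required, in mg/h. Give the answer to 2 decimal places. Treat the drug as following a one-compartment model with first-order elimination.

At steady state, infusion rate R₀ = Css × CL = 1.07 × 3.410 = 3.649 mg/h

3.65 mg/h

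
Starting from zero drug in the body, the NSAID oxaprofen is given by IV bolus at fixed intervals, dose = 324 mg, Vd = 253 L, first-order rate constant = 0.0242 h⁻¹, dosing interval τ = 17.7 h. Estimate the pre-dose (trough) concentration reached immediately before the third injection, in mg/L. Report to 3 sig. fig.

1.38 mg/L

C₀ per dose = Dose / Vd = 324 / 253 = 1.281 mg/L
Fraction remaining after one interval: r = e^(−kτ) = e^(−0.02420 × 17.7) = 0.6516
Before dose 3, 2 doses have been given (aged 1τ, 2τ).
C_trough = C₀ × (r + r²) = 1.281 × (0.6516 + 0.4246) = 1.379 mg/L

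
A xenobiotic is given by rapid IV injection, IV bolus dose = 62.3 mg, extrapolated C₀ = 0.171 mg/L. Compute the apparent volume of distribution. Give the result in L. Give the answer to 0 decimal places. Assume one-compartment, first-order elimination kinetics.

Vd = Dose / C₀ = 62.30 / 0.171 = 364.3 L

364 L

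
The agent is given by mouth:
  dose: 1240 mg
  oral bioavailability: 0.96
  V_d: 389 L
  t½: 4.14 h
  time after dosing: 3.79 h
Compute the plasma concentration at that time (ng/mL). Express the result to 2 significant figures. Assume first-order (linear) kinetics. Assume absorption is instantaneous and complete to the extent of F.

Amount reaching circulation = F × Dose = 0.96 × 1240 = 1190 mg
C₀ = F·Dose / Vd = 1190 / 389 = 3.059 mg/L
k = ln2 / t½ = 0.693147 / 4.14 = 0.1674 h⁻¹
C = C₀ · e^(−k·t) = 3.059 × e^(−0.1674 × 3.79)
  = 3.059 × 0.5302 = 1.622 mg/L
Convert: 1.622 mg/L × 1000 = 1622 ng/mL

1600 ng/mL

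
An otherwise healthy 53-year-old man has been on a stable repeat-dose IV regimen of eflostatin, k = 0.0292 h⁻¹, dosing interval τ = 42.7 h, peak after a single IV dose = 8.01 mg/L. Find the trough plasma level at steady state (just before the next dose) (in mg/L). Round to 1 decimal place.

3.2 mg/L

e^(−kτ) = e^(−0.02920 × 42.7) = 0.2874
Accumulation ratio R = 1 / (1 − e^(−kτ)) = 1 / (1 − 0.2874) = 1.403
Steady-state trough = C₀ × R × e^(−kτ) = 8.01 × 1.403 × 0.2874 = 3.230 mg/L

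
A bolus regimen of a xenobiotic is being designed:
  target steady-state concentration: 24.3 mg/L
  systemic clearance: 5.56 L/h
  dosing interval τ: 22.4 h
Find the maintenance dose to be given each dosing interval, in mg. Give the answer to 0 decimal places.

At steady state, Dose/τ = Css × CL.
Dose = Css × CL × τ = 24.3 × 5.560 × 22.4 = 3026 mg

3026 mg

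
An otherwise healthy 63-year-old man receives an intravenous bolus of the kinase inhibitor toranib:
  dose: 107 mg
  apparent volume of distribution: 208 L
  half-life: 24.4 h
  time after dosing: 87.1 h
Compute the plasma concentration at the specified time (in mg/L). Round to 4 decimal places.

C₀ = Dose / Vd = 107.0 / 208 = 0.5144 mg/L
k = ln2 / t½ = 0.693147 / 24.4 = 0.02841 h⁻¹
C = C₀ · e^(−k·t) = 0.5144 × e^(−0.02841 × 87.1)
  = 0.5144 × 0.08420 = 0.04331 mg/L

0.0433 mg/L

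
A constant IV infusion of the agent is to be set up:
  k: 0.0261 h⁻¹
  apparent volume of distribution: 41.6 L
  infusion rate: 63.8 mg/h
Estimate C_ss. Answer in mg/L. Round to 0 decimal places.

CL = k × Vd = 0.02610 × 41.6 = 1.086 L/h
At steady state Css = R₀ / CL = 63.8 / 1.086 = 58.75 mg/L

59 mg/L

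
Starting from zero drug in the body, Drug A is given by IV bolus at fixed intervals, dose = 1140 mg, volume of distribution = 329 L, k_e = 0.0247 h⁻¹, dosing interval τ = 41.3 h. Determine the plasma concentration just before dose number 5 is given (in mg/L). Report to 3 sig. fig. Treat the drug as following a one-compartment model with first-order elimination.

C₀ per dose = Dose / Vd = 1140 / 329 = 3.465 mg/L
Fraction remaining after one interval: r = e^(−kτ) = e^(−0.02470 × 41.3) = 0.3606
Before dose 5, 4 doses have been given (aged 1τ, 2τ, 3τ, 4τ).
C_trough = C₀ × (r + r² + … + r^4) = C₀ × r(1−r^4)/(1−r)
        = 3.465 × 0.3606 × (1 − 0.01691) / (1 − 0.3606) = 1.921 mg/L

1.92 mg/L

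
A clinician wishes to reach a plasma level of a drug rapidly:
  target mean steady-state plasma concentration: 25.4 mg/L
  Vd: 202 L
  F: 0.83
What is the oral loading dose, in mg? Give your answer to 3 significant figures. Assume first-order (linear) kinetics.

6180 mg

LD = Css × Vd / F = 25.4 × 202 / 0.83 = 6182 mg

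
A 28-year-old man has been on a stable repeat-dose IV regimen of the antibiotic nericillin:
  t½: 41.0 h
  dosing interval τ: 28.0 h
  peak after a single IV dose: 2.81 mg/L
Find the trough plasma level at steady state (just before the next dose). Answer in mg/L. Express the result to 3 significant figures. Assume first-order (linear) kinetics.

4.64 mg/L

k = ln2 / t½ = 0.693147 / 41.0 = 0.01691 h⁻¹
e^(−kτ) = e^(−0.01691 × 28.0) = 0.6228
Accumulation ratio R = 1 / (1 − e^(−kτ)) = 1 / (1 − 0.6228) = 2.651
Steady-state trough = C₀ × R × e^(−kτ) = 2.81 × 2.651 × 0.6228 = 4.639 mg/L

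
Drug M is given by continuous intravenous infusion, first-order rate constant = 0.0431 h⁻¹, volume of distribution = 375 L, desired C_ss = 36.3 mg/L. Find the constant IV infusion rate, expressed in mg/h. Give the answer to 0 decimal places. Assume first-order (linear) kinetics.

CL = k × Vd = 0.04310 × 375 = 16.16 L/h
At steady state, infusion rate R₀ = Css × CL = 36.3 × 16.16 = 586.6 mg/h

587 mg/h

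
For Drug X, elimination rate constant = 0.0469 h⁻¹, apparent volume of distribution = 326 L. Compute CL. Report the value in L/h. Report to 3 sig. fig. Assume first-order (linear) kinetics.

CL = k × Vd = 0.0469 × 326 = 15.29 L/h

15.3 L/h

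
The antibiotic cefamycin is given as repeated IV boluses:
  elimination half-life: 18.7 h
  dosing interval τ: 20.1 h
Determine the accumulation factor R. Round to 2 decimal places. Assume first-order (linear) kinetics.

1.90

k = ln2 / t½ = 0.693147 / 18.7 = 0.03707 h⁻¹
e^(−kτ) = e^(−0.03707 × 20.1) = 0.4747
Accumulation ratio R = 1 / (1 − e^(−kτ)) = 1 / (1 − 0.4747) = 1.904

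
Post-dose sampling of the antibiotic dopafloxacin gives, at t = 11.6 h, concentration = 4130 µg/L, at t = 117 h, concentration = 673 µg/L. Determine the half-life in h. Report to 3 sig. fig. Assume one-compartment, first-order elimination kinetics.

k = ln(C₁/C₂) / (t₂ − t₁) = ln(4130/673) / (117 − 11.6)
  = 1.814 / 105.4 = 0.01721 h⁻¹
t½ = ln2 / k = 0.693147 / 0.01721 = 40.28 h

40.3 h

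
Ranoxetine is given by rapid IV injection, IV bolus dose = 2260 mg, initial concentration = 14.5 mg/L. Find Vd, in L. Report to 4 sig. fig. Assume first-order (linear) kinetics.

Vd = Dose / C₀ = 2260 / 14.5 = 155.9 L

155.9 L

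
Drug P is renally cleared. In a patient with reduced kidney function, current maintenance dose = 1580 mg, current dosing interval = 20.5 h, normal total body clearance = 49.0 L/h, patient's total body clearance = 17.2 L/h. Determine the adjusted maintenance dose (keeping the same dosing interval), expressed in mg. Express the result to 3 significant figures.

To keep the same average steady-state level, dosing rate must scale with clearance.
CL ratio = 17.2 / 49.0 = 0.3510
New dose (same interval) = 1580 × 0.3510 = 554.6 mg

555 mg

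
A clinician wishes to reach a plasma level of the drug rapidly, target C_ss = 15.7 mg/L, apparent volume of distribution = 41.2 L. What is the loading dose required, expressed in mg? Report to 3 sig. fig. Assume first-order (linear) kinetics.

647 mg

LD = Css × Vd = 15.7 × 41.2 = 646.8 mg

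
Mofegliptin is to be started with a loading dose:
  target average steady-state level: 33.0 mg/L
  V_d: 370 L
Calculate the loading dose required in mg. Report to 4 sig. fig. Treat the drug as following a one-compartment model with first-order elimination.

LD = Css × Vd = 33.0 × 370 = 12210 mg

12210 mg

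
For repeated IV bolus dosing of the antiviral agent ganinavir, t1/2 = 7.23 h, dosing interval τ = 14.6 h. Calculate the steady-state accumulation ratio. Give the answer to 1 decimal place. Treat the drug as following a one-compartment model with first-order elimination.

1.3

k = ln2 / t½ = 0.693147 / 7.23 = 0.09587 h⁻¹
e^(−kτ) = e^(−0.09587 × 14.6) = 0.2467
Accumulation ratio R = 1 / (1 − e^(−kτ)) = 1 / (1 − 0.2467) = 1.327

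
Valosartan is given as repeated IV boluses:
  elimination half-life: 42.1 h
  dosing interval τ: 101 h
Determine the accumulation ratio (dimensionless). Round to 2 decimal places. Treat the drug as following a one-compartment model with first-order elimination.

1.23

k = ln2 / t½ = 0.693147 / 42.1 = 0.01646 h⁻¹
e^(−kτ) = e^(−0.01646 × 101) = 0.1897
Accumulation ratio R = 1 / (1 − e^(−kτ)) = 1 / (1 − 0.1897) = 1.234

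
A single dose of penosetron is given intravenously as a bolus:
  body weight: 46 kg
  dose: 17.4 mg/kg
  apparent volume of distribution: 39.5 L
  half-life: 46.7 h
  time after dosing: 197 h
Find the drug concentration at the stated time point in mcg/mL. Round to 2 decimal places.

Total dose = 17.4 × 46 = 800.4 mg
C₀ = Dose / Vd = 800.4 / 39.5 = 20.26 mg/L
k = ln2 / t½ = 0.693147 / 46.7 = 0.01484 h⁻¹
C = C₀ · e^(−k·t) = 20.26 × e^(−0.01484 × 197)
  = 20.26 × 0.05375 = 1.089 mg/L
(1.089 mg/L = 1.089 mcg/mL)

1.09 mcg/mL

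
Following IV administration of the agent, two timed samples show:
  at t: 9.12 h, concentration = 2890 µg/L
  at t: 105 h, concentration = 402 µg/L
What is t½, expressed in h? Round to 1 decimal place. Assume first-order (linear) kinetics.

33.7 h

k = ln(C₁/C₂) / (t₂ − t₁) = ln(2890/402) / (105 − 9.12)
  = 1.973 / 95.88 = 0.02058 h⁻¹
t½ = ln2 / k = 0.693147 / 0.02058 = 33.68 h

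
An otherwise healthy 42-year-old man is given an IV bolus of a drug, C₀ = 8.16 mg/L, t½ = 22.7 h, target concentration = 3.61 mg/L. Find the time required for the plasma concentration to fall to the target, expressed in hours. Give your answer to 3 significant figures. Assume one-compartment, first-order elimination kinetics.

26.7 h

k = ln2 / t½ = 0.693147 / 22.7 = 0.03054 h⁻¹
t = ln(C₀ / C) / k = ln(8.160 / 3.61) / 0.03054
  = ln(2.260) / 0.03054 = 0.8154 / 0.03054 = 26.70 h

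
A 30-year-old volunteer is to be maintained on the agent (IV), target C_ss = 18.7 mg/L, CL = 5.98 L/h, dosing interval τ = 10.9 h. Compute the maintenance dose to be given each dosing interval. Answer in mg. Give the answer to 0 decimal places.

At steady state, Dose/τ = Css × CL.
Dose = Css × CL × τ = 18.7 × 5.980 × 10.9 = 1219 mg

1219 mg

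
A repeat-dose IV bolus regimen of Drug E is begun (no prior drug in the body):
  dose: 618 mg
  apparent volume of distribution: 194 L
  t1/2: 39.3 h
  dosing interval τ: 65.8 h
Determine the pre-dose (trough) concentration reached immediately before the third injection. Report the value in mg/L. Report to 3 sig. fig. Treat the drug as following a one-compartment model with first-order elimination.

1.31 mg/L

C₀ per dose = Dose / Vd = 618 / 194 = 3.186 mg/L
k = ln2 / t½ = 0.693147 / 39.3 = 0.01764 h⁻¹
Fraction remaining after one interval: r = e^(−kτ) = e^(−0.01764 × 65.8) = 0.3133
Before dose 3, 2 doses have been given (aged 1τ, 2τ).
C_trough = C₀ × (r + r²) = 3.186 × (0.3133 + 0.09816) = 1.311 mg/L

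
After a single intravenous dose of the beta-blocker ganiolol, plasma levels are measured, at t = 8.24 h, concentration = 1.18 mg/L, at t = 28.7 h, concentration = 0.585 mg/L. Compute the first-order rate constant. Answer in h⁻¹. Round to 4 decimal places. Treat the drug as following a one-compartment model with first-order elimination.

k = ln(C₁/C₂) / (t₂ − t₁) = ln(1.18/0.585) / (28.7 − 8.24)
  = 0.7017 / 20.46 = 0.03430 h⁻¹

0.0343 h⁻¹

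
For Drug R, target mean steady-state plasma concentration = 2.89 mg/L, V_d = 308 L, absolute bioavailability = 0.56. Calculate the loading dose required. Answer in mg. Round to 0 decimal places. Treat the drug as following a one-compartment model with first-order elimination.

LD = Css × Vd / F = 2.89 × 308 / 0.56 = 1590 mg

1590 mg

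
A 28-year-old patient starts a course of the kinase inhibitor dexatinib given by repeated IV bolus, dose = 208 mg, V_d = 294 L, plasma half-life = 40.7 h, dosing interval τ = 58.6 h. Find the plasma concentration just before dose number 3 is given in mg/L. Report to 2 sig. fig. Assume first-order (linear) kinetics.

0.36 mg/L

C₀ per dose = Dose / Vd = 208 / 294 = 0.7075 mg/L
k = ln2 / t½ = 0.693147 / 40.7 = 0.01703 h⁻¹
Fraction remaining after one interval: r = e^(−kτ) = e^(−0.01703 × 58.6) = 0.3686
Before dose 3, 2 doses have been given (aged 1τ, 2τ).
C_trough = C₀ × (r + r²) = 0.7075 × (0.3686 + 0.1359) = 0.3569 mg/L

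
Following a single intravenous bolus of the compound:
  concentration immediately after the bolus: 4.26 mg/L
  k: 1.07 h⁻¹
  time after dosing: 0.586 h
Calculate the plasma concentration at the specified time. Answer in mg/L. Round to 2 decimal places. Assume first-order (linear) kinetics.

C = C₀ · e^(−k·t) = 4.260 × e^(−1.070 × 0.586)
  = 4.260 × 0.5342 = 2.276 mg/L

2.28 mg/L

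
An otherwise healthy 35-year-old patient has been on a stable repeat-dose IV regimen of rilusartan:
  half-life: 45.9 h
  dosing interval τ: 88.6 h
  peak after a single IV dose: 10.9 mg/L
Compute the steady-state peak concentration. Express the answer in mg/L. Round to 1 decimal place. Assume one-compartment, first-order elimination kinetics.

14.8 mg/L

k = ln2 / t½ = 0.693147 / 45.9 = 0.01510 h⁻¹
e^(−kτ) = e^(−0.01510 × 88.6) = 0.2624
Accumulation ratio R = 1 / (1 − e^(−kτ)) = 1 / (1 − 0.2624) = 1.356
Steady-state peak = C₀ × R = 10.9 × 1.356 = 14.78 mg/L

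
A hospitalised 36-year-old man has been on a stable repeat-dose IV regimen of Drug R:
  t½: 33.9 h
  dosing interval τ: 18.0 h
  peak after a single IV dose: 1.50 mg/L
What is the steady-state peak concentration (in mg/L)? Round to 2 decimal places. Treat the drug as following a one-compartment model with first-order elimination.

k = ln2 / t½ = 0.693147 / 33.9 = 0.02045 h⁻¹
e^(−kτ) = e^(−0.02045 × 18.0) = 0.6920
Accumulation ratio R = 1 / (1 − e^(−kτ)) = 1 / (1 − 0.6920) = 3.247
Steady-state peak = C₀ × R = 1.50 × 3.247 = 4.871 mg/L

4.87 mg/L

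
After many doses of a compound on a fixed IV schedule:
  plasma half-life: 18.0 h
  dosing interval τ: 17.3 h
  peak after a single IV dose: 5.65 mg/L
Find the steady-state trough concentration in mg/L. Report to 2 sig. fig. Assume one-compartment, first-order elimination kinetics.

k = ln2 / t½ = 0.693147 / 18.0 = 0.03851 h⁻¹
e^(−kτ) = e^(−0.03851 × 17.3) = 0.5136
Accumulation ratio R = 1 / (1 − e^(−kτ)) = 1 / (1 − 0.5136) = 2.056
Steady-state trough = C₀ × R × e^(−kτ) = 5.65 × 2.056 × 0.5136 = 5.966 mg/L

6.0 mg/L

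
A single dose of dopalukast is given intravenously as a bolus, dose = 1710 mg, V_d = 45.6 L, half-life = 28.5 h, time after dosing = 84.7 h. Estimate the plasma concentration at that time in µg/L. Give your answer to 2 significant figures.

4800 µg/L

C₀ = Dose / Vd = 1710 / 45.6 = 37.50 mg/L
k = ln2 / t½ = 0.693147 / 28.5 = 0.02432 h⁻¹
C = C₀ · e^(−k·t) = 37.50 × e^(−0.02432 × 84.7)
  = 37.50 × 0.1275 = 4.781 mg/L
Convert: 4.781 mg/L × 1000 = 4781 µg/L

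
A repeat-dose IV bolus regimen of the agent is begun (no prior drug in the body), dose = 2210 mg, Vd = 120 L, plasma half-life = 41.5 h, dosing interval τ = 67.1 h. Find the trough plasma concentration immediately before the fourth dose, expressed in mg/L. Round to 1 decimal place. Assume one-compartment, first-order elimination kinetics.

8.6 mg/L

C₀ per dose = Dose / Vd = 2210 / 120 = 18.42 mg/L
k = ln2 / t½ = 0.693147 / 41.5 = 0.01670 h⁻¹
Fraction remaining after one interval: r = e^(−kτ) = e^(−0.01670 × 67.1) = 0.3261
Before dose 4, 3 doses have been given (aged 1τ, 2τ, 3τ).
C_trough = C₀ × (r + r² + … + r^3) = C₀ × r(1−r^3)/(1−r)
        = 18.42 × 0.3261 × (1 − 0.03468) / (1 − 0.3261) = 8.604 mg/L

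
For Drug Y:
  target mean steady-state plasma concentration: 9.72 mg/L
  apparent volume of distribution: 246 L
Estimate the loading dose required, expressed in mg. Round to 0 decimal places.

2391 mg

LD = Css × Vd = 9.72 × 246 = 2391 mg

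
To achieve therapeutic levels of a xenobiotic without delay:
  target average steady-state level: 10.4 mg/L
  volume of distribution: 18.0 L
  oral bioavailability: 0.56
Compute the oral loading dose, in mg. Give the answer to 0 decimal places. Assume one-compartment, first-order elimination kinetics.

LD = Css × Vd / F = 10.4 × 18.0 / 0.56 = 334.3 mg

334 mg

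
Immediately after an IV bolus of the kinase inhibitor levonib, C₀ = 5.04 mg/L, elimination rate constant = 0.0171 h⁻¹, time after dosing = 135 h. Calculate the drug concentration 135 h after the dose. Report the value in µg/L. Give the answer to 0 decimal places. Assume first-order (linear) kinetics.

C = C₀ · e^(−k·t) = 5.040 × e^(−0.01710 × 135)
  = 5.040 × 0.09941 = 0.5010 mg/L
Convert: 0.5010 mg/L × 1000 = 501.0 µg/L

501 µg/L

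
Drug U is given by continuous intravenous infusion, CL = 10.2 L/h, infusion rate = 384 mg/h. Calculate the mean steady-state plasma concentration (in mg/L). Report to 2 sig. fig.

38 mg/L

At steady state Css = R₀ / CL = 384 / 10.20 = 37.65 mg/L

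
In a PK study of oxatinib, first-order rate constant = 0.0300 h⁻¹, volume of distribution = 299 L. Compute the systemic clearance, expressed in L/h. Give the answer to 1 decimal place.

CL = k × Vd = 0.0300 × 299 = 8.970 L/h

9.0 L/h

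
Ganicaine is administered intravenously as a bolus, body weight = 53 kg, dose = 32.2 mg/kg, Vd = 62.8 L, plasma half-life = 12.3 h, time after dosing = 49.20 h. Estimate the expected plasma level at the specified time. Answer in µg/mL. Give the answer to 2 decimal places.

1.70 µg/mL

Total dose = 32.2 × 53 = 1707 mg
C₀ = Dose / Vd = 1707 / 62.8 = 27.18 mg/L
k = ln2 / t½ = 0.693147 / 12.3 = 0.05635 h⁻¹
t / t½ = 49.20 / 12.3 = 4 half-lives
C = C₀ × (1/2)^4 = 27.18 × 0.06250 = 1.699 mg/L
(1.699 mg/L = 1.699 µg/mL)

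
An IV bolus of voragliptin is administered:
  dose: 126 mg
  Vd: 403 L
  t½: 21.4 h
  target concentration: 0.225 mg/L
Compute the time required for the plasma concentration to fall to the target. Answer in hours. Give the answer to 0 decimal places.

C₀ = Dose / Vd = 126.0 / 403 = 0.3127 mg/L
k = ln2 / t½ = 0.693147 / 21.4 = 0.03239 h⁻¹
t = ln(C₀ / C) / k = ln(0.3127 / 0.225) / 0.03239
  = ln(1.390) / 0.03239 = 0.3293 / 0.03239 = 10.17 h

10 h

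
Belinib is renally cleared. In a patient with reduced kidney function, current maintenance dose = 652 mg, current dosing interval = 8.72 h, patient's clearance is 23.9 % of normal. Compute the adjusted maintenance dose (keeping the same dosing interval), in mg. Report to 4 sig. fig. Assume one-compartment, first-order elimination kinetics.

155.8 mg

To keep the same average steady-state level, dosing rate must scale with clearance.
CL ratio = 23.9 / 100 = 0.2390
New dose (same interval) = 652 × 0.2390 = 155.8 mg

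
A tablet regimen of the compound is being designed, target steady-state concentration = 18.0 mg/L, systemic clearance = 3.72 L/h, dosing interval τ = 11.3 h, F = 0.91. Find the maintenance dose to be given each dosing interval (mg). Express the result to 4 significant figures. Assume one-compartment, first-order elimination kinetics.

At steady state, F × (Dose/τ) = Css × CL.
Dose = Css × CL × τ / F = 18.0 × 3.720 × 11.3 / 0.91 = 831.5 mg

831.5 mg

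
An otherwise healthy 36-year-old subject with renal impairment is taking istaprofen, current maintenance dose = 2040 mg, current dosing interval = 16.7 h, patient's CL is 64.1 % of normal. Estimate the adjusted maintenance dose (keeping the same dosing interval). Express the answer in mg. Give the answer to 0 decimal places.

To keep the same average steady-state level, dosing rate must scale with clearance.
CL ratio = 64.1 / 100 = 0.6410
New dose (same interval) = 2040 × 0.6410 = 1308 mg

1308 mg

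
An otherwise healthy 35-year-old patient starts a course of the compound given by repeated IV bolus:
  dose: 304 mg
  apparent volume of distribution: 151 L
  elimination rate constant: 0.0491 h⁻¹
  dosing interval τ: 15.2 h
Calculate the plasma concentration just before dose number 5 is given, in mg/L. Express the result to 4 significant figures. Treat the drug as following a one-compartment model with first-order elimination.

C₀ per dose = Dose / Vd = 304 / 151 = 2.013 mg/L
Fraction remaining after one interval: r = e^(−kτ) = e^(−0.04910 × 15.2) = 0.4741
Before dose 5, 4 doses have been given (aged 1τ, 2τ, 3τ, 4τ).
C_trough = C₀ × (r + r² + … + r^4) = C₀ × r(1−r^4)/(1−r)
        = 2.013 × 0.4741 × (1 − 0.05052) / (1 − 0.4741) = 1.723 mg/L

1.723 mg/L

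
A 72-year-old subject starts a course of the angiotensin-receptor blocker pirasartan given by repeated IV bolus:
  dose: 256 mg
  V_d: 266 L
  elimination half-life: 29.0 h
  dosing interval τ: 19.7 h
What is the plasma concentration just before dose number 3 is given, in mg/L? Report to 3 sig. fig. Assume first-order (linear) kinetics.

0.976 mg/L

C₀ per dose = Dose / Vd = 256 / 266 = 0.9624 mg/L
k = ln2 / t½ = 0.693147 / 29.0 = 0.02390 h⁻¹
Fraction remaining after one interval: r = e^(−kτ) = e^(−0.02390 × 19.7) = 0.6245
Before dose 3, 2 doses have been given (aged 1τ, 2τ).
C_trough = C₀ × (r + r²) = 0.9624 × (0.6245 + 0.3900) = 0.9764 mg/L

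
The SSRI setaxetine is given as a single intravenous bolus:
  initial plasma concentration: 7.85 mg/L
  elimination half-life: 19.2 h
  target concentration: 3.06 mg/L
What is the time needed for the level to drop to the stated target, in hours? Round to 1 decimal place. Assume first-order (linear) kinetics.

k = ln2 / t½ = 0.693147 / 19.2 = 0.03610 h⁻¹
t = ln(C₀ / C) / k = ln(7.850 / 3.06) / 0.03610
  = ln(2.565) / 0.03610 = 0.9420 / 0.03610 = 26.09 h

26.1 h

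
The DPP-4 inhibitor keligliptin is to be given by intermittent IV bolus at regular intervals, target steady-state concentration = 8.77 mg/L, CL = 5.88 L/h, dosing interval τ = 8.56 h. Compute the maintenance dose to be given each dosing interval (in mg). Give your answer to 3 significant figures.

441 mg

At steady state, Dose/τ = Css × CL.
Dose = Css × CL × τ = 8.77 × 5.880 × 8.56 = 441.4 mg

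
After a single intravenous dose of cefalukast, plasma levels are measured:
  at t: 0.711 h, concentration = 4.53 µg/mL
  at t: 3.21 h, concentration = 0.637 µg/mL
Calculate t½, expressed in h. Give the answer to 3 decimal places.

0.883 h

k = ln(C₁/C₂) / (t₂ − t₁) = ln(4.53/0.637) / (3.21 − 0.711)
  = 1.962 / 2.499 = 0.7851 h⁻¹
t½ = ln2 / k = 0.693147 / 0.7851 = 0.8829 h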